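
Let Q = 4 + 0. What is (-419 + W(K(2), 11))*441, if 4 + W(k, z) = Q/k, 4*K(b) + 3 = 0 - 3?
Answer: -187719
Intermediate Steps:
K(b) = -3/2 (K(b) = -¾ + (0 - 3)/4 = -¾ + (¼)*(-3) = -¾ - ¾ = -3/2)
Q = 4
W(k, z) = -4 + 4/k
(-419 + W(K(2), 11))*441 = (-419 + (-4 + 4/(-3/2)))*441 = (-419 + (-4 + 4*(-⅔)))*441 = (-419 + (-4 - 8/3))*441 = (-419 - 20/3)*441 = -1277/3*441 = -187719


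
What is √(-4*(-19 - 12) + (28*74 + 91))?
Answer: √2287 ≈ 47.823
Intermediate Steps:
√(-4*(-19 - 12) + (28*74 + 91)) = √(-4*(-31) + (2072 + 91)) = √(124 + 2163) = √2287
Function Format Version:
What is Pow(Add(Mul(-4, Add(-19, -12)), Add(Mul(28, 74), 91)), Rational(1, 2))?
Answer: Pow(2287, Rational(1, 2)) ≈ 47.823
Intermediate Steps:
Pow(Add(Mul(-4, Add(-19, -12)), Add(Mul(28, 74), 91)), Rational(1, 2)) = Pow(Add(Mul(-4, -31), Add(2072, 91)), Rational(1, 2)) = Pow(Add(124, 2163), Rational(1, 2)) = Pow(2287, Rational(1, 2))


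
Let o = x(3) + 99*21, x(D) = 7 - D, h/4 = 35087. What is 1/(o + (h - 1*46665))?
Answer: 1/95766 ≈ 1.0442e-5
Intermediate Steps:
h = 140348 (h = 4*35087 = 140348)
o = 2083 (o = (7 - 1*3) + 99*21 = (7 - 3) + 2079 = 4 + 2079 = 2083)
1/(o + (h - 1*46665)) = 1/(2083 + (140348 - 1*46665)) = 1/(2083 + (140348 - 46665)) = 1/(2083 + 93683) = 1/95766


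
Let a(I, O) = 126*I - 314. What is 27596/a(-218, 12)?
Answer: -13798/13891 ≈ -0.99331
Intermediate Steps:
a(I, O) = -314 + 126*I
27596/a(-218, 12) = 27596/(-314 + 126*(-218)) = 27596/(-314 - 27468) = 27596/(-27782) = 27596*(-1/27782) = -13798/13891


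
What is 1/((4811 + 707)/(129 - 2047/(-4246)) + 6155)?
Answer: 549781/3407331483 ≈ 0.00016135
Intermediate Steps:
1/((4811 + 707)/(129 - 2047/(-4246)) + 6155) = 1/(5518/(129 - 2047*(-1/4246)) + 6155) = 1/(5518/(129 + 2047/4246) + 6155) = 1/(5518/(549781/4246) + 6155) = 1/(5518*(4246/549781) + 6155) = 1/(23429428/549781 + 6155) = 1/(3407331483/549781) = 549781/3407331483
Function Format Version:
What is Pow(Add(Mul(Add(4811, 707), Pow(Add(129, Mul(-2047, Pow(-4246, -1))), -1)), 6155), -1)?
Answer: Rational(549781, 3407331483) ≈ 0.00016135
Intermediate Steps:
Pow(Add(Mul(Add(4811, 707), Pow(Add(129, Mul(-2047, Pow(-4246, -1))), -1)), 6155), -1) = Pow(Add(Mul(5518, Pow(Add(129, Mul(-2047, Rational(-1, 4246))), -1)), 6155), -1) = Pow(Add(Mul(5518, Pow(Add(129, Rational(2047, 4246)), -1)), 6155), -1) = Pow(Add(Mul(5518, Pow(Rational(549781, 4246), -1)), 6155), -1) = Pow(Add(Mul(5518, Rational(4246, 549781)), 6155), -1) = Pow(Add(Rational(23429428, 549781), 6155), -1) = Pow(Rational(3407331483, 549781), -1) = Rational(549781, 3407331483)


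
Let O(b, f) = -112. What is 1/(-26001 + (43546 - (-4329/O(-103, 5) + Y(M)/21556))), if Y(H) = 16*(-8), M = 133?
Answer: 603568/10566275163 ≈ 5.7122e-5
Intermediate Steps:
Y(H) = -128
1/(-26001 + (43546 - (-4329/O(-103, 5) + Y(M)/21556))) = 1/(-26001 + (43546 - (-4329/(-112) - 128/21556))) = 1/(-26001 + (43546 - (-4329*(-1/112) - 128*1/21556))) = 1/(-26001 + (43546 - (4329/112 - 32/5389))) = 1/(-26001 + (43546 - 1*23325397/603568)) = 1/(-26001 + (43546 - 23325397/603568)) = 1/(-26001 + 26259646731/603568) = 1/(10566275163/603568) = 603568/10566275163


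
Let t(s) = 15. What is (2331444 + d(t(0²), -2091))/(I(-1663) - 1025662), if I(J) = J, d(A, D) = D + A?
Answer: -2329368/1027325 ≈ -2.2674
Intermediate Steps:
d(A, D) = A + D
(2331444 + d(t(0²), -2091))/(I(-1663) - 1025662) = (2331444 + (15 - 2091))/(-1663 - 1025662) = (2331444 - 2076)/(-1027325) = 2329368*(-1/1027325) = -2329368/1027325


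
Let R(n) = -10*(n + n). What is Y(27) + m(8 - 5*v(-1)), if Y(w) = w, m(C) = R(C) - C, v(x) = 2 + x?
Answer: -36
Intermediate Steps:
R(n) = -20*n
m(C) = -21*C (m(C) = -20*C - C = -21*C)
Y(27) + m(8 - 5*v(-1)) = 27 - 21*(8 - 5*(2 - 1)) = 27 - 21*(8 - 5*1) = 27 - 21*(8 - 5) = 27 - 21*3 = 27 - 63 = -36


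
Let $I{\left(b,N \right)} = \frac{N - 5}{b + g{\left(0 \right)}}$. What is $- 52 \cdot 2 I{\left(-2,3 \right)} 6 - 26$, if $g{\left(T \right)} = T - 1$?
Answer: $-442$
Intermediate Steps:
$g{\left(T \right)} = -1 + T$
$I{\left(b,N \right)} = \frac{-5 + N}{-1 + b}$ ($I{\left(b,N \right)} = \frac{N - 5}{b + \left(-1 + 0\right)} = \frac{-5 + N}{b - 1} = \frac{-5 + N}{-1 + b}$)
$- 52 \cdot 2 I{\left(-2,3 \right)} 6 - 26 = - 52 \cdot 2 \frac{-5 + 3}{-1 - 2} \cdot 6 - 26 = - 52 \cdot 2 \frac{1}{-3} \left(-2\right) 6 - 26 = - 52 \cdot 2 \left(\left(- \frac{1}{3}\right) \left(-2\right)\right) 6 - 26 = - 52 \cdot 2 \cdot \frac{2}{3} \cdot 6 - 26 = - 52 \cdot \frac{4}{3} \cdot 6 - 26 = \left(-52\right) 8 - 26 = -416 - 26 = -442$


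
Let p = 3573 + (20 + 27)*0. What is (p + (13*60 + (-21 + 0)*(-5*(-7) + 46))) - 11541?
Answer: -8889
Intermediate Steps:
p = 3573 (p = 3573 + 47*0 = 3573 + 0 = 3573)
(p + (13*60 + (-21 + 0)*(-5*(-7) + 46))) - 11541 = (3573 + (13*60 + (-21 + 0)*(-5*(-7) + 46))) - 11541 = (3573 + (780 - 21*(35 + 46))) - 11541 = (3573 + (780 - 21*81)) - 11541 = (3573 + (780 - 1701)) - 11541 = (3573 - 921) - 11541 = 2652 - 11541 = -8889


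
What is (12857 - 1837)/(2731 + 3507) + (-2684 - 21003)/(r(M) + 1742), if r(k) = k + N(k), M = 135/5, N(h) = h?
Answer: -63983793/5601724 ≈ -11.422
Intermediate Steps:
M = 27 (M = 135*(⅕) = 27)
r(k) = 2*k (r(k) = k + k = 2*k)
(12857 - 1837)/(2731 + 3507) + (-2684 - 21003)/(r(M) + 1742) = (12857 - 1837)/(2731 + 3507) + (-2684 - 21003)/(2*27 + 1742) = 11020/6238 - 23687/(54 + 1742) = 11020*(1/6238) - 23687/1796 = 5510/3119 - 23687*1/1796 = 5510/3119 - 23687/1796 = -63983793/5601724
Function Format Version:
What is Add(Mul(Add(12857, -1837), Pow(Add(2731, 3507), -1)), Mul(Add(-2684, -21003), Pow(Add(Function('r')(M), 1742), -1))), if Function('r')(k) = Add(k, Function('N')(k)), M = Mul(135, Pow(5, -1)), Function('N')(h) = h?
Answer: Rational(-63983793, 5601724) ≈ -11.422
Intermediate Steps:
M = 27 (M = Mul(135, Rational(1, 5)) = 27)
Function('r')(k) = Mul(2, k) (Function('r')(k) = Add(k, k) = Mul(2, k))
Add(Mul(Add(12857, -1837), Pow(Add(2731, 3507), -1)), Mul(Add(-2684, -21003), Pow(Add(Function('r')(M), 1742), -1))) = Add(Mul(Add(12857, -1837), Pow(Add(2731, 3507), -1)), Mul(Add(-2684, -21003), Pow(Add(Mul(2, 27), 1742), -1))) = Add(Mul(11020, Pow(6238, -1)), Mul(-23687, Pow(Add(54, 1742), -1))) = Add(Mul(11020, Rational(1, 6238)), Mul(-23687, Pow(1796, -1))) = Add(Rational(5510, 3119), Mul(-23687, Rational(1, 1796))) = Add(Rational(5510, 3119), Rational(-23687, 1796)) = Rational(-63983793, 5601724)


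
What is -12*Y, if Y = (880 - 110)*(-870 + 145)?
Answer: 6699000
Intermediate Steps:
Y = -558250 (Y = 770*(-725) = -558250)
-12*Y = -12*(-558250) = 6699000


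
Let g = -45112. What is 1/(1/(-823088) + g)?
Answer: -823088/37131145857 ≈ -2.2167e-5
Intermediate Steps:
1/(1/(-823088) + g) = 1/(1/(-823088) - 45112) = 1/(-1/823088 - 45112) = 1/(-37131145857/823088) = -823088/37131145857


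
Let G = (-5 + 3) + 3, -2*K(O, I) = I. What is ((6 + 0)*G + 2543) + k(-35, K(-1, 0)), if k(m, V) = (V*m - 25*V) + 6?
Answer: 2555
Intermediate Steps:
K(O, I) = -I/2
G = 1 (G = -2 + 3 = 1)
k(m, V) = 6 - 25*V + V*m (k(m, V) = (-25*V + V*m) + 6 = 6 - 25*V + V*m)
((6 + 0)*G + 2543) + k(-35, K(-1, 0)) = ((6 + 0)*1 + 2543) + (6 - (-25)*0/2 - ½*0*(-35)) = (6*1 + 2543) + (6 - 25*0 + 0*(-35)) = (6 + 2543) + (6 + 0 + 0) = 2549 + 6 = 2555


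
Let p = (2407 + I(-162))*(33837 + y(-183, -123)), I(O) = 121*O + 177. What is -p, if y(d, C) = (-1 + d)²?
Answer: 1151999474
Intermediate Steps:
I(O) = 177 + 121*O
p = -1151999474 (p = (2407 + (177 + 121*(-162)))*(33837 + (-1 - 183)²) = (2407 + (177 - 19602))*(33837 + (-184)²) = (2407 - 19425)*(33837 + 33856) = -17018*67693 = -1151999474)
-p = -1*(-1151999474) = 1151999474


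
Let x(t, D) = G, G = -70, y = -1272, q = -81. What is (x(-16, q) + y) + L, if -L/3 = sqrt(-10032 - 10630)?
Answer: -1342 - 3*I*sqrt(20662) ≈ -1342.0 - 431.23*I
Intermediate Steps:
x(t, D) = -70
L = -3*I*sqrt(20662) (L = -3*sqrt(-10032 - 10630) = -3*I*sqrt(20662) ≈ -431.23*I)
(x(-16, q) + y) + L = (-70 - 1272) - 3*I*sqrt(20662) = -1342 - 3*I*sqrt(20662)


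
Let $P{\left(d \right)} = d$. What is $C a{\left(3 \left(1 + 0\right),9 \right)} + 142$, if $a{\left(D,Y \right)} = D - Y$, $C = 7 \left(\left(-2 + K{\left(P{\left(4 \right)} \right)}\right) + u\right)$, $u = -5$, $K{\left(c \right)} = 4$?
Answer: $268$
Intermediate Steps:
$C = -21$ ($C = 7 \left(\left(-2 + 4\right) - 5\right) = 7 \left(2 - 5\right) = 7 \left(-3\right) = -21$)
$C a{\left(3 \left(1 + 0\right),9 \right)} + 142 = - 21 \left(3 \left(1 + 0\right) - 9\right) + 142 = - 21 \left(3 \cdot 1 - 9\right) + 142 = - 21 \left(3 - 9\right) + 142 = \left(-21\right) \left(-6\right) + 142 = 126 + 142 = 268$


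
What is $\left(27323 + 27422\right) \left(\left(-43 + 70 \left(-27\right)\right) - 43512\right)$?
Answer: $-2487886525$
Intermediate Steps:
$\left(27323 + 27422\right) \left(\left(-43 + 70 \left(-27\right)\right) - 43512\right) = 54745 \left(\left(-43 - 1890\right) - 43512\right) = 54745 \left(-1933 - 43512\right) = 54745 \left(-45445\right) = -2487886525$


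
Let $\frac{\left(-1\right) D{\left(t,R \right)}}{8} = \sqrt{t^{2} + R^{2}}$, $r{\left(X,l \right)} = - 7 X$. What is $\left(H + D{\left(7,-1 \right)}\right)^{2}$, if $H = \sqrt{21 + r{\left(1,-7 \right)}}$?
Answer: $3214 - 160 \sqrt{7} \approx 2790.7$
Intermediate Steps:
$D{\left(t,R \right)} = - 8 \sqrt{R^{2} + t^{2}}$ ($D{\left(t,R \right)} = - 8 \sqrt{t^{2} + R^{2}} = - 8 \sqrt{R^{2} + t^{2}}$)
$H = \sqrt{14}$ ($H = \sqrt{21 - 7} = \sqrt{14} \approx 3.7417$)
$\left(H + D{\left(7,-1 \right)}\right)^{2} = \left(\sqrt{14} - 8 \sqrt{\left(-1\right)^{2} + 7^{2}}\right)^{2} = \left(\sqrt{14} - 8 \sqrt{1 + 49}\right)^{2} = \left(\sqrt{14} - 8 \sqrt{50}\right)^{2} = \left(\sqrt{14} - 8 \cdot 5 \sqrt{2}\right)^{2} = \left(\sqrt{14} - 40 \sqrt{2}\right)^{2}$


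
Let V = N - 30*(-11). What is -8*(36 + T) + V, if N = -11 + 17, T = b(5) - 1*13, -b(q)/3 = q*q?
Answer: 752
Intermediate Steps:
b(q) = -3*q**2 (b(q) = -3*q*q = -3*q**2)
T = -88 (T = -3*5**2 - 1*13 = -3*25 - 13 = -75 - 13 = -88)
N = 6
V = 336 (V = 6 - 30*(-11) = 6 + 330 = 336)
-8*(36 + T) + V = -8*(36 - 88) + 336 = -8*(-52) + 336 = 416 + 336 = 752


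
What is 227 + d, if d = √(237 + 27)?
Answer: 227 + 2*√66 ≈ 243.25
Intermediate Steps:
d = 2*√66 (d = √264 = 2*√66 ≈ 16.248)
227 + d = 227 + 2*√66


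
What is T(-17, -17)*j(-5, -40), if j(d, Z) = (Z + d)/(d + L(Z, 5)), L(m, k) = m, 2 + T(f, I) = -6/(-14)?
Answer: -11/7 ≈ -1.5714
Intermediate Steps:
T(f, I) = -11/7 (T(f, I) = -2 - 6/(-14) = -2 - 6*(-1/14) = -2 + 3/7 = -11/7)
j(d, Z) = 1 (j(d, Z) = (Z + d)/(d + Z) = (Z + d)/(Z + d) = 1)
T(-17, -17)*j(-5, -40) = -11/7*1 = -11/7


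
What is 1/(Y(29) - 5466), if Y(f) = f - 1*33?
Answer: -1/5470 ≈ -0.00018282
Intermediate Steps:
Y(f) = -33 + f (Y(f) = f - 33 = -33 + f)
1/(Y(29) - 5466) = 1/((-33 + 29) - 5466) = 1/(-4 - 5466) = 1/(-5470) = -1/5470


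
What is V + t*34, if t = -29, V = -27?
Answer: -1013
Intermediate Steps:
V + t*34 = -27 - 29*34 = -27 - 986 = -1013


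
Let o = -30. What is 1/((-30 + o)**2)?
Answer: 1/3600 ≈ 0.00027778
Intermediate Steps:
1/((-30 + o)**2) = 1/((-30 - 30)**2) = 1/((-60)**2) = 1/3600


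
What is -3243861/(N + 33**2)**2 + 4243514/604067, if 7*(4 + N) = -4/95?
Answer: 49725842669032337/11647140073312761 ≈ 4.2694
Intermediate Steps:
N = -2664/665 (N = -4 + (-4/95)/7 = -4 + ((1/95)*(-4))/7 = -4 + (1/7)*(-4/95) = -4 - 4/665 = -2664/665 ≈ -4.0060)
-3243861/(N + 33**2)**2 + 4243514/604067 = -3243861/(-2664/665 + 33**2)**2 + 4243514/604067 = -3243861/(-2664/665 + 1089)**2 + 4243514*(1/604067) = -3243861/((721521/665)**2) + 4243514/604067 = -3243861/520592553441/442225 + 4243514/604067 = -3243861*442225/520592553441 + 4243514/604067 = -53130238175/19281205683 + 4243514/604067 = 49725842669032337/11647140073312761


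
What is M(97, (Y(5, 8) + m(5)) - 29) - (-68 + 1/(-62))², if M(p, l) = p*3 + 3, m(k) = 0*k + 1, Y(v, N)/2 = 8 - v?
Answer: -16652953/3844 ≈ -4332.2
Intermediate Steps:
Y(v, N) = 16 - 2*v (Y(v, N) = 2*(8 - v) = 16 - 2*v)
m(k) = 1 (m(k) = 0 + 1 = 1)
M(p, l) = 3 + 3*p (M(p, l) = 3*p + 3 = 3 + 3*p)
M(97, (Y(5, 8) + m(5)) - 29) - (-68 + 1/(-62))² = (3 + 3*97) - (-68 + 1/(-62))² = (3 + 291) - (-68 - 1/62)² = 294 - (-4217/62)² = 294 - 1*17783089/3844 = 294 - 17783089/3844 = -16652953/3844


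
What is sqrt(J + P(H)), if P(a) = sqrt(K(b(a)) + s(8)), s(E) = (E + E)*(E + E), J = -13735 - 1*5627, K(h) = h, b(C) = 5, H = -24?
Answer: sqrt(-19362 + 3*sqrt(29)) ≈ 139.09*I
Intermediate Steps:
J = -19362 (J = -13735 - 5627 = -19362)
s(E) = 4*E**2 (s(E) = (2*E)*(2*E) = 4*E**2)
P(a) = 3*sqrt(29) (P(a) = sqrt(5 + 4*8**2) = sqrt(5 + 4*64) = sqrt(5 + 256) = sqrt(261) = 3*sqrt(29))
sqrt(J + P(H)) = sqrt(-19362 + 3*sqrt(29))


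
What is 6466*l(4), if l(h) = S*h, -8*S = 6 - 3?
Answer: -9699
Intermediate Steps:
S = -3/8 (S = -(6 - 3)/8 = -⅛*3 = -3/8 ≈ -0.37500)
l(h) = -3*h/8
6466*l(4) = 6466*(-3/8*4) = 6466*(-3/2) = -9699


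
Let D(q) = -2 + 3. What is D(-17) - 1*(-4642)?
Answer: 4643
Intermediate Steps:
D(q) = 1
D(-17) - 1*(-4642) = 1 - 1*(-4642) = 1 + 4642 = 4643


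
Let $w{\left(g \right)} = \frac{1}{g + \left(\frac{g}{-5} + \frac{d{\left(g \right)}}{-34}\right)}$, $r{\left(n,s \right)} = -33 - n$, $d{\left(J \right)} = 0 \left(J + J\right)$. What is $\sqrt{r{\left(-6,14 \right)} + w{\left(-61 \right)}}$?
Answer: $\frac{i \sqrt{402173}}{122} \approx 5.1981 i$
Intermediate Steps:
$d{\left(J \right)} = 0$ ($d{\left(J \right)} = 0 \cdot 2 J = 0$)
$w{\left(g \right)} = \frac{5}{4 g}$ ($w{\left(g \right)} = \frac{1}{g + \left(\frac{g}{-5} + \frac{0}{-34}\right)} = \frac{1}{g + \left(g \left(- \frac{1}{5}\right) + 0 \left(- \frac{1}{34}\right)\right)} = \frac{1}{g + \left(- \frac{g}{5} + 0\right)} = \frac{1}{g - \frac{g}{5}} = \frac{1}{\frac{4}{5} g} = \frac{5}{4 g}$)
$\sqrt{r{\left(-6,14 \right)} + w{\left(-61 \right)}} = \sqrt{\left(-33 - -6\right) + \frac{5}{4 \left(-61\right)}} = \sqrt{\left(-33 + 6\right) + \frac{5}{4} \left(- \frac{1}{61}\right)} = \sqrt{-27 - \frac{5}{244}} = \sqrt{- \frac{6593}{244}} = \frac{i \sqrt{402173}}{122}$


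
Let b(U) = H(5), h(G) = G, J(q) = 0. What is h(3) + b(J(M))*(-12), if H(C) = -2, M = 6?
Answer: 27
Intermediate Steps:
b(U) = -2
h(3) + b(J(M))*(-12) = 3 - 2*(-12) = 3 + 24 = 27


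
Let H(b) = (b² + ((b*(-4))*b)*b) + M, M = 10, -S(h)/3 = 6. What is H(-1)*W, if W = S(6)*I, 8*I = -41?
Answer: 5535/4 ≈ 1383.8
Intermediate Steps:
S(h) = -18 (S(h) = -3*6 = -18)
I = -41/8 (I = (⅛)*(-41) = -41/8 ≈ -5.1250)
H(b) = 10 + b² - 4*b³ (H(b) = (b² + ((b*(-4))*b)*b) + 10 = (b² + ((-4*b)*b)*b) + 10 = (b² + (-4*b²)*b) + 10 = (b² - 4*b³) + 10 = 10 + b² - 4*b³)
W = 369/4 (W = -18*(-41/8) = 369/4 ≈ 92.250)
H(-1)*W = (10 + (-1)² - 4*(-1)³)*(369/4) = (10 + 1 - 4*(-1))*(369/4) = (10 + 1 + 4)*(369/4) = 15*(369/4) = 5535/4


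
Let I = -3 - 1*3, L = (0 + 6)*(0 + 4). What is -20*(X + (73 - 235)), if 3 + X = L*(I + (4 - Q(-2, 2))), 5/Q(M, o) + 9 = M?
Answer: 44460/11 ≈ 4041.8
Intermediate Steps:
Q(M, o) = 5/(-9 + M)
L = 24 (L = 6*4 = 24)
I = -6 (I = -3 - 3 = -6)
X = -441/11 (X = -3 + 24*(-6 + (4 - 5/(-9 - 2))) = -3 + 24*(-6 + (4 - 5/(-11))) = -3 + 24*(-6 + (4 - 5*(-1)/11)) = -3 + 24*(-6 + (4 - 1*(-5/11))) = -3 + 24*(-6 + (4 + 5/11)) = -3 + 24*(-6 + 49/11) = -3 + 24*(-17/11) = -3 - 408/11 = -441/11 ≈ -40.091)
-20*(X + (73 - 235)) = -20*(-441/11 + (73 - 235)) = -20*(-441/11 - 162) = -20*(-2223/11) = 44460/11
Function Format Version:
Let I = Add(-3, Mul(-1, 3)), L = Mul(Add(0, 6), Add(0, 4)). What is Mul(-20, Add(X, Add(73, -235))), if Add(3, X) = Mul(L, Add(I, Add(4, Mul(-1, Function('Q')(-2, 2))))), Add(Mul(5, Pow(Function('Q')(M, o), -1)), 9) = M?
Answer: Rational(44460, 11) ≈ 4041.8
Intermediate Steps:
Function('Q')(M, o) = Mul(5, Pow(Add(-9, M), -1))
L = 24 (L = Mul(6, 4) = 24)
I = -6 (I = Add(-3, -3) = -6)
X = Rational(-441, 11) (X = Add(-3, Mul(24, Add(-6, Add(4, Mul(-1, Mul(5, Pow(Add(-9, -2), -1))))))) = Add(-3, Mul(24, Add(-6, Add(4, Mul(-1, Mul(5, Pow(-11, -1))))))) = Add(-3, Mul(24, Add(-6, Add(4, Mul(-1, Mul(5, Rational(-1, 11))))))) = Add(-3, Mul(24, Add(-6, Add(4, Mul(-1, Rational(-5, 11)))))) = Add(-3, Mul(24, Add(-6, Add(4, Rational(5, 11))))) = Add(-3, Mul(24, Add(-6, Rational(49, 11)))) = Add(-3, Mul(24, Rational(-17, 11))) = Add(-3, Rational(-408, 11)) = Rational(-441, 11) ≈ -40.091)
Mul(-20, Add(X, Add(73, -235))) = Mul(-20, Add(Rational(-441, 11), Add(73, -235))) = Mul(-20, Add(Rational(-441, 11), -162)) = Mul(-20, Rational(-2223, 11)) = Rational(44460, 11)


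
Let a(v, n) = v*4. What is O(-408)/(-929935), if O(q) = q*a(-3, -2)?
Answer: -4896/929935 ≈ -0.0052649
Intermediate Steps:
a(v, n) = 4*v
O(q) = -12*q (O(q) = q*(4*(-3)) = q*(-12) = -12*q)
O(-408)/(-929935) = -12*(-408)/(-929935) = 4896*(-1/929935) = -4896/929935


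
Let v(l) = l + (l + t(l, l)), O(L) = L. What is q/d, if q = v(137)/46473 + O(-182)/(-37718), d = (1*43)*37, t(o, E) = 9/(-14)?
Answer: 131379995/19521697754118 ≈ 6.7299e-6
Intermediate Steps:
t(o, E) = -9/14 (t(o, E) = 9*(-1/14) = -9/14)
d = 1591 (d = 43*37 = 1591)
v(l) = -9/14 + 2*l (v(l) = l + (l - 9/14) = l + (-9/14 + l) = -9/14 + 2*l)
q = 131379995/12270080298 (q = (-9/14 + 2*137)/46473 - 182/(-37718) = (-9/14 + 274)*(1/46473) - 182*(-1/37718) = (3827/14)*(1/46473) + 91/18859 = 3827/650622 + 91/18859 = 131379995/12270080298 ≈ 0.010707)
q/d = (131379995/12270080298)/1591 = (131379995/12270080298)*(1/1591) = 131379995/19521697754118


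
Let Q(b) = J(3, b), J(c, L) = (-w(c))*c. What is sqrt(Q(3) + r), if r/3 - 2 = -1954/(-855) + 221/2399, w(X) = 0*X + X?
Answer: 4*sqrt(120737915565)/683715 ≈ 2.0329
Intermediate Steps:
w(X) = X (w(X) = 0 + X = X)
J(c, L) = -c**2 (J(c, L) = (-c)*c = -c**2)
Q(b) = -9 (Q(b) = -1*3**2 = -1*9 = -9)
r = 8978891/683715 (r = 6 + 3*(-1954/(-855) + 221/2399) = 6 + 3*(-1954*(-1/855) + 221*(1/2399)) = 6 + 3*(1954/855 + 221/2399) = 6 + 3*(4876601/2051145) = 6 + 4876601/683715 = 8978891/683715 ≈ 13.133)
sqrt(Q(3) + r) = sqrt(-9 + 8978891/683715) = sqrt(2825456/683715) = 4*sqrt(120737915565)/683715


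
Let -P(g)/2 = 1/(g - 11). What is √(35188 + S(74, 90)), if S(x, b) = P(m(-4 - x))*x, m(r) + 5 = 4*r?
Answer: √236607146/82 ≈ 187.59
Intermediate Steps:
m(r) = -5 + 4*r
P(g) = -2/(-11 + g) (P(g) = -2/(g - 11) = -2/(-11 + g))
S(x, b) = -2*x/(-32 - 4*x) (S(x, b) = (-2/(-11 + (-5 + 4*(-4 - x))))*x = (-2/(-11 + (-5 + (-16 - 4*x))))*x = (-2/(-11 + (-21 - 4*x)))*x = (-2/(-32 - 4*x))*x = -2*x/(-32 - 4*x))
√(35188 + S(74, 90)) = √(35188 + (½)*74/(8 + 74)) = √(35188 + (½)*74/82) = √(35188 + (½)*74*(1/82)) = √(35188 + 37/82) = √(2885453/82) = √236607146/82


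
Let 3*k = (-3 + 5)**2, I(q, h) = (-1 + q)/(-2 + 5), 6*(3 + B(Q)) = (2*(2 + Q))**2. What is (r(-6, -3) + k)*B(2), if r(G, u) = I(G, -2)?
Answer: -23/3 ≈ -7.6667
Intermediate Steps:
B(Q) = -3 + (4 + 2*Q)**2/6 (B(Q) = -3 + (2*(2 + Q))**2/6 = -3 + (4 + 2*Q)**2/6)
I(q, h) = -1/3 + q/3 (I(q, h) = (-1 + q)/3 = (-1 + q)*(1/3) = -1/3 + q/3)
r(G, u) = -1/3 + G/3
k = 4/3 (k = (-3 + 5)**2/3 = (1/3)*2**2 = (1/3)*4 = 4/3 ≈ 1.3333)
(r(-6, -3) + k)*B(2) = ((-1/3 + (1/3)*(-6)) + 4/3)*(-3 + 2*(2 + 2)**2/3) = ((-1/3 - 2) + 4/3)*(-3 + (2/3)*4**2) = (-7/3 + 4/3)*(-3 + (2/3)*16) = -(-3 + 32/3) = -1*23/3 = -23/3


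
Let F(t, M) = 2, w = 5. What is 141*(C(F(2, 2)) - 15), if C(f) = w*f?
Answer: -705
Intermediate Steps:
C(f) = 5*f
141*(C(F(2, 2)) - 15) = 141*(5*2 - 15) = 141*(10 - 15) = 141*(-5) = -705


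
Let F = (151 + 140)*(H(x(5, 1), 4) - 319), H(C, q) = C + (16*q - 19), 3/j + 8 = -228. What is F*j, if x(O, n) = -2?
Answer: 60237/59 ≈ 1021.0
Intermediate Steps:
j = -3/236 (j = 3/(-8 - 228) = 3/(-236) = 3*(-1/236) = -3/236 ≈ -0.012712)
H(C, q) = -19 + C + 16*q (H(C, q) = C + (-19 + 16*q) = -19 + C + 16*q)
F = -80316 (F = (151 + 140)*((-19 - 2 + 16*4) - 319) = 291*((-19 - 2 + 64) - 319) = 291*(43 - 319) = 291*(-276) = -80316)
F*j = -80316*(-3/236) = 60237/59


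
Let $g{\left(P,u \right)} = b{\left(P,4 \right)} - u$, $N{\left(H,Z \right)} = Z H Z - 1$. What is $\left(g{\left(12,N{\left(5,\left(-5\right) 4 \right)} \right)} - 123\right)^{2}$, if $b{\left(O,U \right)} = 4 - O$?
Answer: $4536900$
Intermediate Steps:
$N{\left(H,Z \right)} = -1 + H Z^{2}$ ($N{\left(H,Z \right)} = H Z Z - 1 = H Z^{2} - 1 = -1 + H Z^{2}$)
$g{\left(P,u \right)} = 4 - P - u$ ($g{\left(P,u \right)} = \left(4 - P\right) - u = 4 - P - u$)
$\left(g{\left(12,N{\left(5,\left(-5\right) 4 \right)} \right)} - 123\right)^{2} = \left(\left(4 - 12 - \left(-1 + 5 \left(\left(-5\right) 4\right)^{2}\right)\right) - 123\right)^{2} = \left(\left(4 - 12 - \left(-1 + 5 \left(-20\right)^{2}\right)\right) - 123\right)^{2} = \left(\left(4 - 12 - \left(-1 + 5 \cdot 400\right)\right) - 123\right)^{2} = \left(\left(4 - 12 - \left(-1 + 2000\right)\right) - 123\right)^{2} = \left(\left(4 - 12 - 1999\right) - 123\right)^{2} = \left(-2007 - 123\right)^{2} = \left(-2130\right)^{2} = 4536900$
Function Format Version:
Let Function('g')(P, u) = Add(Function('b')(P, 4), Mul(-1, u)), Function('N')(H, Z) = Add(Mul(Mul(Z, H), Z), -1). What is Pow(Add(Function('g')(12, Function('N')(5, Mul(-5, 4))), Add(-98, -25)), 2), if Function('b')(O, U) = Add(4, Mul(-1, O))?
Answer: 4536900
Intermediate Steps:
Function('N')(H, Z) = Add(-1, Mul(H, Pow(Z, 2))) (Function('N')(H, Z) = Add(Mul(Mul(H, Z), Z), -1) = Add(Mul(H, Pow(Z, 2)), -1) = Add(-1, Mul(H, Pow(Z, 2))))
Function('g')(P, u) = Add(4, Mul(-1, P), Mul(-1, u)) (Function('g')(P, u) = Add(Add(4, Mul(-1, P)), Mul(-1, u)) = Add(4, Mul(-1, P), Mul(-1, u)))
Pow(Add(Function('g')(12, Function('N')(5, Mul(-5, 4))), Add(-98, -25)), 2) = Pow(Add(Add(4, Mul(-1, 12), Mul(-1, Add(-1, Mul(5, Pow(Mul(-5, 4), 2))))), Add(-98, -25)), 2) = Pow(Add(Add(4, -12, Mul(-1, Add(-1, Mul(5, Pow(-20, 2))))), -123), 2) = Pow(Add(Add(4, -12, Mul(-1, Add(-1, Mul(5, 400)))), -123), 2) = Pow(Add(Add(4, -12, Mul(-1, Add(-1, 2000))), -123), 2) = Pow(Add(Add(4, -12, Mul(-1, 1999)), -123), 2) = Pow(Add(Add(4, -12, -1999), -123), 2) = Pow(Add(-2007, -123), 2) = Pow(-2130, 2) = 4536900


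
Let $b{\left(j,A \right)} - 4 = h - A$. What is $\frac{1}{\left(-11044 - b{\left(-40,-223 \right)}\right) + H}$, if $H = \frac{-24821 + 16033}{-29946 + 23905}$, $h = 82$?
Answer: $- \frac{6041}{68574685} \approx -8.8094 \cdot 10^{-5}$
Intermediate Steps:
$b{\left(j,A \right)} = 86 - A$ ($b{\left(j,A \right)} = 4 - \left(-82 + A\right) = 86 - A$)
$H = \frac{8788}{6041}$ ($H = - \frac{8788}{-6041} = \left(-8788\right) \left(- \frac{1}{6041}\right) = \frac{8788}{6041} \approx 1.4547$)
$\frac{1}{\left(-11044 - b{\left(-40,-223 \right)}\right) + H} = \frac{1}{\left(-11044 - \left(86 - -223\right)\right) + \frac{8788}{6041}} = \frac{1}{\left(-11044 - \left(86 + 223\right)\right) + \frac{8788}{6041}} = \frac{1}{\left(-11044 - 309\right) + \frac{8788}{6041}} = \frac{1}{-11353 + \frac{8788}{6041}} = \frac{1}{- \frac{68574685}{6041}} = - \frac{6041}{68574685}$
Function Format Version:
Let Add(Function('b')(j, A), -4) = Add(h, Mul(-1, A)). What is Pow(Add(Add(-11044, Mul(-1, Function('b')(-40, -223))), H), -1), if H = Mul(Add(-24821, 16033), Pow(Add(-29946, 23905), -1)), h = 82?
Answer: Rational(-6041, 68574685) ≈ -8.8094e-5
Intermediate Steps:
Function('b')(j, A) = Add(86, Mul(-1, A)) (Function('b')(j, A) = Add(4, Add(82, Mul(-1, A))) = Add(86, Mul(-1, A)))
H = Rational(8788, 6041) (H = Mul(-8788, Pow(-6041, -1)) = Mul(-8788, Rational(-1, 6041)) = Rational(8788, 6041) ≈ 1.4547)
Pow(Add(Add(-11044, Mul(-1, Function('b')(-40, -223))), H), -1) = Pow(Add(Add(-11044, Mul(-1, Add(86, Mul(-1, -223)))), Rational(8788, 6041)), -1) = Pow(Add(Add(-11044, Mul(-1, Add(86, 223))), Rational(8788, 6041)), -1) = Pow(Add(Add(-11044, Mul(-1, 309)), Rational(8788, 6041)), -1) = Pow(Add(Add(-11044, -309), Rational(8788, 6041)), -1) = Pow(Add(-11353, Rational(8788, 6041)), -1) = Pow(Rational(-68574685, 6041), -1) = Rational(-6041, 68574685)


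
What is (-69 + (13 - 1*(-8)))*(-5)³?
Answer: 6000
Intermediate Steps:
(-69 + (13 - 1*(-8)))*(-5)³ = (-69 + (13 + 8))*(-125) = (-69 + 21)*(-125) = -48*(-125) = 6000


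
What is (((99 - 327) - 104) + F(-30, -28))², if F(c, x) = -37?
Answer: 136161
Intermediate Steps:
(((99 - 327) - 104) + F(-30, -28))² = (((99 - 327) - 104) - 37)² = ((-228 - 104) - 37)² = (-332 - 37)² = (-369)² = 136161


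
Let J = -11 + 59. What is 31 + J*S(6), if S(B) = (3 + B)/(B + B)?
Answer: 67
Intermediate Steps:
J = 48
S(B) = (3 + B)/(2*B) (S(B) = (3 + B)/((2*B)) = (3 + B)*(1/(2*B)) = (3 + B)/(2*B))
31 + J*S(6) = 31 + 48*((½)*(3 + 6)/6) = 31 + 48*((½)*(⅙)*9) = 31 + 48*(¾) = 31 + 36 = 67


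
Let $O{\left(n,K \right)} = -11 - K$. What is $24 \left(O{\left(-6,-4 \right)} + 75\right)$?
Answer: $1632$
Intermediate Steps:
$24 \left(O{\left(-6,-4 \right)} + 75\right) = 24 \left(\left(-11 - -4\right) + 75\right) = 24 \left(\left(-11 + 4\right) + 75\right) = 24 \left(-7 + 75\right) = 24 \cdot 68 = 1632$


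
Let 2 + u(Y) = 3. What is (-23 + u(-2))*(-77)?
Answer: 1694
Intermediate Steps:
u(Y) = 1 (u(Y) = -2 + 3 = 1)
(-23 + u(-2))*(-77) = (-23 + 1)*(-77) = -22*(-77) = 1694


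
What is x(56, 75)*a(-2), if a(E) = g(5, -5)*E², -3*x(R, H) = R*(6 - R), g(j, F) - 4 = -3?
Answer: 11200/3 ≈ 3733.3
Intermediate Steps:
g(j, F) = 1 (g(j, F) = 4 - 3 = 1)
x(R, H) = -R*(6 - R)/3
a(E) = E² (a(E) = 1*E² = E²)
x(56, 75)*a(-2) = ((⅓)*56*(-6 + 56))*(-2)² = ((⅓)*56*50)*4 = (2800/3)*4 = 11200/3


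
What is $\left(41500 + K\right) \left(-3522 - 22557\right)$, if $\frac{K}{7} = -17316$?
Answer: $2078809248$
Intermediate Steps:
$K = -121212$ ($K = 7 \left(-17316\right) = -121212$)
$\left(41500 + K\right) \left(-3522 - 22557\right) = \left(41500 - 121212\right) \left(-3522 - 22557\right) = \left(-79712\right) \left(-26079\right) = 2078809248$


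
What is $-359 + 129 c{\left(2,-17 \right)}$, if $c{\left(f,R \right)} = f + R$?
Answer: $-2294$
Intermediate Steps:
$c{\left(f,R \right)} = R + f$
$-359 + 129 c{\left(2,-17 \right)} = -359 + 129 \left(-17 + 2\right) = -359 + 129 \left(-15\right) = -359 - 1935 = -2294$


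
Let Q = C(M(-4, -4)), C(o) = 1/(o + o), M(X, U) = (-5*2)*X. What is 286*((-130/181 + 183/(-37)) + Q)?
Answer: -432995849/267880 ≈ -1616.4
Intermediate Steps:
M(X, U) = -10*X
C(o) = 1/(2*o)
Q = 1/80 (Q = 1/(2*((-10*(-4)))) = (½)/40 = (½)*(1/40) = 1/80 ≈ 0.012500)
286*((-130/181 + 183/(-37)) + Q) = 286*((-130/181 + 183/(-37)) + 1/80) = 286*((-130*1/181 + 183*(-1/37)) + 1/80) = 286*((-130/181 - 183/37) + 1/80) = 286*(-37933/6697 + 1/80) = 286*(-3027943/535760) = -432995849/267880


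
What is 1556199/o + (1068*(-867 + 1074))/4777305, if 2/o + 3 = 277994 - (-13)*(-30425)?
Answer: -145633191558447663/1592435 ≈ -9.1453e+10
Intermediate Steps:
o = -1/58767 (o = 2/(-3 + (277994 - (-13)*(-30425))) = 2/(-3 + (277994 - 1*395525)) = 2/(-3 + (277994 - 395525)) = 2/(-3 - 117531) = 2/(-117534) = 2*(-1/117534) = -1/58767 ≈ -1.7016e-5)
1556199/o + (1068*(-867 + 1074))/4777305 = 1556199/(-1/58767) + (1068*(-867 + 1074))/4777305 = 1556199*(-58767) + (1068*207)*(1/4777305) = -91453146633 + 221076*(1/4777305) = -91453146633 + 73692/1592435 = -145633191558447663/1592435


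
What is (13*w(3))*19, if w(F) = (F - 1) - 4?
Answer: -494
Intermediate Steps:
w(F) = -5 + F (w(F) = (-1 + F) - 4 = -5 + F)
(13*w(3))*19 = (13*(-5 + 3))*19 = (13*(-2))*19 = -26*19 = -494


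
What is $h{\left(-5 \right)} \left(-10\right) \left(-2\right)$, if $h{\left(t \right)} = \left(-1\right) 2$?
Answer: $-40$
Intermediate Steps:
$h{\left(t \right)} = -2$
$h{\left(-5 \right)} \left(-10\right) \left(-2\right) = \left(-2\right) \left(-10\right) \left(-2\right) = 20 \left(-2\right) = -40$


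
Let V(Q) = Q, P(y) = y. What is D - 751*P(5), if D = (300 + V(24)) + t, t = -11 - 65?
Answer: -3507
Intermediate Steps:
t = -76
D = 248 (D = (300 + 24) - 76 = 324 - 76 = 248)
D - 751*P(5) = 248 - 751*5 = 248 - 3755 = -3507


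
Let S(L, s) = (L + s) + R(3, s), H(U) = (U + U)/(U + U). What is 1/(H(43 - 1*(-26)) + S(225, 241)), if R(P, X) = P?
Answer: 1/470 ≈ 0.0021277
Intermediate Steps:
H(U) = 1 (H(U) = (2*U)/((2*U)) = (2*U)*(1/(2*U)) = 1)
S(L, s) = 3 + L + s (S(L, s) = (L + s) + 3 = 3 + L + s)
1/(H(43 - 1*(-26)) + S(225, 241)) = 1/(1 + (3 + 225 + 241)) = 1/(1 + 469) = 1/470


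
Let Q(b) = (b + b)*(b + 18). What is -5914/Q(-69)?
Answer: -2957/3519 ≈ -0.84030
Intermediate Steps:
Q(b) = 2*b*(18 + b) (Q(b) = (2*b)*(18 + b) = 2*b*(18 + b))
-5914/Q(-69) = -5914*(-1/(138*(18 - 69))) = -5914/(2*(-69)*(-51)) = -5914/7038 = -5914*1/7038 = -2957/3519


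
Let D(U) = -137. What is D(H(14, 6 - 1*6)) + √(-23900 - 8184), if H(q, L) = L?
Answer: -137 + 2*I*√8021 ≈ -137.0 + 179.12*I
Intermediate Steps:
D(H(14, 6 - 1*6)) + √(-23900 - 8184) = -137 + √(-23900 - 8184) = -137 + √(-32084) = -137 + 2*I*√8021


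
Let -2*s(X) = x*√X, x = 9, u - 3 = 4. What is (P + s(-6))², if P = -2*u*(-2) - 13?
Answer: 207/2 - 135*I*√6 ≈ 103.5 - 330.68*I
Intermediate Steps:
u = 7 (u = 3 + 4 = 7)
P = 15 (P = -2*7*(-2) - 13 = -14*(-2) - 13 = 28 - 13 = 15)
s(X) = -9*√X/2
(P + s(-6))² = (15 - 9*I*√6/2)²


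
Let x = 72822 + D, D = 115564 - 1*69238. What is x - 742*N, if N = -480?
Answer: 475308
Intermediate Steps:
D = 46326 (D = 115564 - 69238 = 46326)
x = 119148 (x = 72822 + 46326 = 119148)
x - 742*N = 119148 - 742*(-480) = 119148 - 1*(-356160) = 119148 + 356160 = 475308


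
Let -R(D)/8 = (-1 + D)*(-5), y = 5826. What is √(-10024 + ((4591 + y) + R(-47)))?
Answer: I*√1527 ≈ 39.077*I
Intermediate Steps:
R(D) = -40 + 40*D (R(D) = -8*(-1 + D)*(-5) = -8*(5 - 5*D) = -40 + 40*D)
√(-10024 + ((4591 + y) + R(-47))) = √(-10024 + ((4591 + 5826) + (-40 + 40*(-47)))) = √(-10024 + (10417 + (-40 - 1880))) = √(-10024 + (10417 - 1920)) = √(-10024 + 8497) = √(-1527) = I*√1527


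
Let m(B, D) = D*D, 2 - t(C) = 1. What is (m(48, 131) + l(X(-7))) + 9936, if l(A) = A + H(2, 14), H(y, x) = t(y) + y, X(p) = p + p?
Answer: 27086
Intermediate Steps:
t(C) = 1 (t(C) = 2 - 1*1 = 2 - 1 = 1)
X(p) = 2*p
H(y, x) = 1 + y
l(A) = 3 + A (l(A) = A + (1 + 2) = A + 3 = 3 + A)
m(B, D) = D**2
(m(48, 131) + l(X(-7))) + 9936 = (131**2 + (3 + 2*(-7))) + 9936 = (17161 + (3 - 14)) + 9936 = (17161 - 11) + 9936 = 17150 + 9936 = 27086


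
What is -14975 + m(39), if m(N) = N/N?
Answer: -14974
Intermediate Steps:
m(N) = 1
-14975 + m(39) = -14975 + 1 = -14974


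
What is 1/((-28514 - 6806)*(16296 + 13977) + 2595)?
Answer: -1/1069239765 ≈ -9.3524e-10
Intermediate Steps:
1/((-28514 - 6806)*(16296 + 13977) + 2595) = 1/(-35320*30273 + 2595) = 1/(-1069242360 + 2595) = 1/(-1069239765) = -1/1069239765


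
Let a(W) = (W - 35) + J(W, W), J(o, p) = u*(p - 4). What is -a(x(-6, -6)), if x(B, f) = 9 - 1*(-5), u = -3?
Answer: 51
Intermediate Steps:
x(B, f) = 14 (x(B, f) = 9 + 5 = 14)
J(o, p) = 12 - 3*p (J(o, p) = -3*(p - 4) = -3*(-4 + p) = 12 - 3*p)
a(W) = -23 - 2*W (a(W) = (W - 35) + (12 - 3*W) = (-35 + W) + (12 - 3*W) = -23 - 2*W)
-a(x(-6, -6)) = -(-23 - 2*14) = -(-23 - 28) = -1*(-51) = 51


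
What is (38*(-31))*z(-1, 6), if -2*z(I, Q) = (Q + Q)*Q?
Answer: 42408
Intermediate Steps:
z(I, Q) = -Q² (z(I, Q) = -(Q + Q)*Q/2 = -2*Q*Q/2 = -Q²)
(38*(-31))*z(-1, 6) = (38*(-31))*(-1*6²) = -(-1178)*36 = -1178*(-36) = 42408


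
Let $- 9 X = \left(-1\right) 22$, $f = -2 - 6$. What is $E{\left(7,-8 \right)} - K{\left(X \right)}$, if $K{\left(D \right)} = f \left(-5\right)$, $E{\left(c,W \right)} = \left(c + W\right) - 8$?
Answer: $-49$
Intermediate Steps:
$f = -8$ ($f = -2 - 6 = -8$)
$X = \frac{22}{9}$ ($X = - \frac{\left(-1\right) 22}{9} = \left(- \frac{1}{9}\right) \left(-22\right) = \frac{22}{9} \approx 2.4444$)
$E{\left(c,W \right)} = -8 + W + c$ ($E{\left(c,W \right)} = \left(W + c\right) - 8 = -8 + W + c$)
$K{\left(D \right)} = 40$ ($K{\left(D \right)} = \left(-8\right) \left(-5\right) = 40$)
$E{\left(7,-8 \right)} - K{\left(X \right)} = \left(-8 - 8 + 7\right) - 40 = -9 - 40 = -49$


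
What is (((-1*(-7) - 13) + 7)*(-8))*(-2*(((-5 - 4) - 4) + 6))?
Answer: -112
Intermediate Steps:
(((-1*(-7) - 13) + 7)*(-8))*(-2*(((-5 - 4) - 4) + 6)) = (((7 - 13) + 7)*(-8))*(-2*((-9 - 4) + 6)) = ((-6 + 7)*(-8))*(-2*(-13 + 6)) = (1*(-8))*(-2*(-7)) = -8*14 = -112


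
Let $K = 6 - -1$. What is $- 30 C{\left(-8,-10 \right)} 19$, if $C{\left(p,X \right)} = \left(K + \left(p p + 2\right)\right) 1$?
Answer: $-41610$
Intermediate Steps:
$K = 7$ ($K = 6 + 1 = 7$)
$C{\left(p,X \right)} = 9 + p^{2}$ ($C{\left(p,X \right)} = \left(7 + \left(p p + 2\right)\right) 1 = \left(7 + \left(p^{2} + 2\right)\right) 1 = \left(7 + \left(2 + p^{2}\right)\right) 1 = \left(9 + p^{2}\right) 1 = 9 + p^{2}$)
$- 30 C{\left(-8,-10 \right)} 19 = - 30 \left(9 + \left(-8\right)^{2}\right) 19 = - 30 \left(9 + 64\right) 19 = \left(-30\right) 73 \cdot 19 = \left(-2190\right) 19 = -41610$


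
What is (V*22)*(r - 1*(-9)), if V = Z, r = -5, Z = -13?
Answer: -1144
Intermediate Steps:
V = -13
(V*22)*(r - 1*(-9)) = (-13*22)*(-5 - 1*(-9)) = -286*(-5 + 9) = -286*4 = -1144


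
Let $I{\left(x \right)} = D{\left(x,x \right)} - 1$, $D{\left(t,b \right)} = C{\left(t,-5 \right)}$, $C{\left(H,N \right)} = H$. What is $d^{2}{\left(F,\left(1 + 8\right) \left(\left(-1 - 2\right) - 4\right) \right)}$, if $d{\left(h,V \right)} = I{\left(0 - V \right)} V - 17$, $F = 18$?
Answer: $15389929$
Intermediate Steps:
$D{\left(t,b \right)} = t$
$I{\left(x \right)} = -1 + x$ ($I{\left(x \right)} = x - 1 = -1 + x$)
$d{\left(h,V \right)} = -17 + V \left(-1 - V\right)$ ($d{\left(h,V \right)} = \left(-1 + \left(0 - V\right)\right) V - 17 = \left(-1 - V\right) V - 17 = V \left(-1 - V\right) - 17 = -17 + V \left(-1 - V\right)$)
$d^{2}{\left(F,\left(1 + 8\right) \left(\left(-1 - 2\right) - 4\right) \right)} = \left(-17 - \left(1 + 8\right) \left(\left(-1 - 2\right) - 4\right) \left(1 + \left(1 + 8\right) \left(\left(-1 - 2\right) - 4\right)\right)\right)^{2} = \left(-17 - 9 \left(-3 - 4\right) \left(1 + 9 \left(-3 - 4\right)\right)\right)^{2} = \left(-17 - 9 \left(-7\right) \left(1 + 9 \left(-7\right)\right)\right)^{2} = \left(-17 - - 63 \left(1 - 63\right)\right)^{2} = \left(-17 - \left(-63\right) \left(-62\right)\right)^{2} = \left(-17 - 3906\right)^{2} = \left(-3923\right)^{2} = 15389929$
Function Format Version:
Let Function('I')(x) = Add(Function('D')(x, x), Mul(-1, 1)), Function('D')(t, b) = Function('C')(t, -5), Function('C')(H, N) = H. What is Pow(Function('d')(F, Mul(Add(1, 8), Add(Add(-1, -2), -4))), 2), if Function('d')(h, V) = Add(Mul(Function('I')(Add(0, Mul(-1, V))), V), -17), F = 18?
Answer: 15389929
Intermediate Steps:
Function('D')(t, b) = t
Function('I')(x) = Add(-1, x) (Function('I')(x) = Add(x, Mul(-1, 1)) = Add(x, -1) = Add(-1, x))
Function('d')(h, V) = Add(-17, Mul(V, Add(-1, Mul(-1, V)))) (Function('d')(h, V) = Add(Mul(Add(-1, Add(0, Mul(-1, V))), V), -17) = Add(Mul(Add(-1, Mul(-1, V)), V), -17) = Add(Mul(V, Add(-1, Mul(-1, V))), -17) = Add(-17, Mul(V, Add(-1, Mul(-1, V)))))
Pow(Function('d')(F, Mul(Add(1, 8), Add(Add(-1, -2), -4))), 2) = Pow(Add(-17, Mul(-1, Mul(Add(1, 8), Add(Add(-1, -2), -4)), Add(1, Mul(Add(1, 8), Add(Add(-1, -2), -4))))), 2) = Pow(Add(-17, Mul(-1, Mul(9, Add(-3, -4)), Add(1, Mul(9, Add(-3, -4))))), 2) = Pow(Add(-17, Mul(-1, Mul(9, -7), Add(1, Mul(9, -7)))), 2) = Pow(Add(-17, Mul(-1, -63, Add(1, -63))), 2) = Pow(Add(-17, Mul(-1, -63, -62)), 2) = Pow(Add(-17, -3906), 2) = Pow(-3923, 2) = 15389929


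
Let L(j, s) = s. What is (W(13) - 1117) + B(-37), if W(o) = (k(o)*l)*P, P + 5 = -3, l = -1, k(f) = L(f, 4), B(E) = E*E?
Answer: 284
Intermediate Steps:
B(E) = E²
k(f) = 4
P = -8 (P = -5 - 3 = -8)
W(o) = 32 (W(o) = (4*(-1))*(-8) = -4*(-8) = 32)
(W(13) - 1117) + B(-37) = (32 - 1117) + (-37)² = -1085 + 1369 = 284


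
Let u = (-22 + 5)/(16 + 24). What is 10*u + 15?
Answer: 43/4 ≈ 10.750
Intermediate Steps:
u = -17/40 ≈ -0.42500
10*u + 15 = 10*(-17/40) + 15 = -17/4 + 15 = 43/4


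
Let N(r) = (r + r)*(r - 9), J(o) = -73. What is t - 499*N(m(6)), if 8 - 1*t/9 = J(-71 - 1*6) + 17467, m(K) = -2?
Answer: -178430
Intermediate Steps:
t = -156474 (t = 72 - 9*(-73 + 17467) = 72 - 9*17394 = 72 - 156546 = -156474)
N(r) = 2*r*(-9 + r) (N(r) = (2*r)*(-9 + r) = 2*r*(-9 + r))
t - 499*N(m(6)) = -156474 - 998*(-2)*(-9 - 2) = -156474 - 998*(-2)*(-11) = -156474 - 499*44 = -156474 - 21956 = -178430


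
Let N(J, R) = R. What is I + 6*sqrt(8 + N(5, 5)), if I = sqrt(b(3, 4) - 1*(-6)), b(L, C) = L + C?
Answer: 7*sqrt(13) ≈ 25.239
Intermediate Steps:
b(L, C) = C + L
I = sqrt(13) (I = sqrt((4 + 3) - 1*(-6)) = sqrt(7 + 6) = sqrt(13) ≈ 3.6056)
I + 6*sqrt(8 + N(5, 5)) = sqrt(13) + 6*sqrt(8 + 5) = sqrt(13) + 6*sqrt(13) = 7*sqrt(13)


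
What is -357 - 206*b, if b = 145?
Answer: -30227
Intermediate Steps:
-357 - 206*b = -357 - 206*145 = -357 - 29870 = -30227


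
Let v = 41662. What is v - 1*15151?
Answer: 26511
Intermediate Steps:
v - 1*15151 = 41662 - 1*15151 = 41662 - 15151 = 26511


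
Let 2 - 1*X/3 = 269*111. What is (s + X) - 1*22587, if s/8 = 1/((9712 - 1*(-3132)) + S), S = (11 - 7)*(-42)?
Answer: -355428700/3169 ≈ -1.1216e+5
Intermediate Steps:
S = -168 (S = 4*(-42) = -168)
X = -89571 (X = 6 - 807*111 = 6 - 3*29859 = 6 - 89577 = -89571)
s = 2/3169 (s = 8/((9712 - 1*(-3132)) - 168) = 8/((9712 + 3132) - 168) = 8/(12844 - 168) = 8/12676 = 8*(1/12676) = 2/3169 ≈ 0.00063111)
(s + X) - 1*22587 = (2/3169 - 89571) - 1*22587 = -283850497/3169 - 22587 = -355428700/3169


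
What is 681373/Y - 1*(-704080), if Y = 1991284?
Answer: 1402023920093/1991284 ≈ 7.0408e+5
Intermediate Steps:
681373/Y - 1*(-704080) = 681373/1991284 - 1*(-704080) = 681373*(1/1991284) + 704080 = 681373/1991284 + 704080 = 1402023920093/1991284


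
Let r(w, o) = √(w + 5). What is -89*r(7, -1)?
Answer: -178*√3 ≈ -308.31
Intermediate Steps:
r(w, o) = √(5 + w)
-89*r(7, -1) = -89*√(5 + 7) = -178*√3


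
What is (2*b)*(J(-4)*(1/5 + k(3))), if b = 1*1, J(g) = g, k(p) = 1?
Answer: -48/5 ≈ -9.6000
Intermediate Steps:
b = 1
(2*b)*(J(-4)*(1/5 + k(3))) = (2*1)*(-4*(1/5 + 1)) = 2*(-4*(1/5 + 1)) = 2*(-4*6/5) = 2*(-24/5) = -48/5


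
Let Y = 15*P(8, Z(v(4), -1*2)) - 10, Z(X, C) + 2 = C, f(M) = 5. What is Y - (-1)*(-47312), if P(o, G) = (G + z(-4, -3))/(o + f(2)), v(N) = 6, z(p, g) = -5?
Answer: -615321/13 ≈ -47332.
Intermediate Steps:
Z(X, C) = -2 + C
P(o, G) = (-5 + G)/(5 + o) (P(o, G) = (G - 5)/(o + 5) = (-5 + G)/(5 + o))
Y = -265/13 (Y = 15*((-5 + (-2 - 1*2))/(5 + 8)) - 10 = 15*((-5 + (-2 - 2))/13) - 10 = 15*((-5 - 4)/13) - 10 = 15*((1/13)*(-9)) - 10 = 15*(-9/13) - 10 = -135/13 - 10 = -265/13 ≈ -20.385)
Y - (-1)*(-47312) = -265/13 - (-1)*(-47312) = -265/13 - 1*47312 = -265/13 - 47312 = -615321/13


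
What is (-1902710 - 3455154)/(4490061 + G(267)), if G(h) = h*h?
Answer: -2678932/2280675 ≈ -1.1746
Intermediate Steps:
G(h) = h²
(-1902710 - 3455154)/(4490061 + G(267)) = (-1902710 - 3455154)/(4490061 + 267²) = -5357864/(4490061 + 71289) = -5357864/4561350 = -5357864*1/4561350 = -2678932/2280675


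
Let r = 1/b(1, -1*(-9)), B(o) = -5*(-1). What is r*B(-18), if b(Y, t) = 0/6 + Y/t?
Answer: 45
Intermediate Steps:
b(Y, t) = Y/t (b(Y, t) = 0*(1/6) + Y/t = 0 + Y/t = Y/t)
B(o) = 5
r = 9 (r = 1/(1/(-1*(-9))) = 1/(1/9) = 9)
r*B(-18) = 9*5 = 45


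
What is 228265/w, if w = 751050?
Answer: 45653/150210 ≈ 0.30393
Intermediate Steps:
228265/w = 228265/751050 = 228265*(1/751050) = 45653/150210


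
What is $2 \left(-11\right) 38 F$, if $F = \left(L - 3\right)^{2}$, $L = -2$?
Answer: $-20900$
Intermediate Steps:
$F = 25$ ($F = \left(-2 - 3\right)^{2} = \left(-5\right)^{2} = 25$)
$2 \left(-11\right) 38 F = 2 \left(-11\right) 38 \cdot 25 = \left(-22\right) 38 \cdot 25 = \left(-836\right) 25 = -20900$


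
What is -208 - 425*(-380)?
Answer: 161292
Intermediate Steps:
-208 - 425*(-380) = -208 + 161500 = 161292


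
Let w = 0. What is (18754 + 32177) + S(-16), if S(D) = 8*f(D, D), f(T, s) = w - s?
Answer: 51059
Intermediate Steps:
f(T, s) = -s (f(T, s) = 0 - s = -s)
S(D) = -8*D (S(D) = 8*(-D) = -8*D)
(18754 + 32177) + S(-16) = (18754 + 32177) - 8*(-16) = 50931 + 128 = 51059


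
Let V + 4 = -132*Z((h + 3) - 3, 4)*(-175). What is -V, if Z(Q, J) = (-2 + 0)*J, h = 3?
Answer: 184804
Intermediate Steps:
Z(Q, J) = -2*J
V = -184804 (V = -4 - (-264)*4*(-175) = -4 - 132*(-8)*(-175) = -4 + 1056*(-175) = -4 - 184800 = -184804)
-V = -1*(-184804) = 184804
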